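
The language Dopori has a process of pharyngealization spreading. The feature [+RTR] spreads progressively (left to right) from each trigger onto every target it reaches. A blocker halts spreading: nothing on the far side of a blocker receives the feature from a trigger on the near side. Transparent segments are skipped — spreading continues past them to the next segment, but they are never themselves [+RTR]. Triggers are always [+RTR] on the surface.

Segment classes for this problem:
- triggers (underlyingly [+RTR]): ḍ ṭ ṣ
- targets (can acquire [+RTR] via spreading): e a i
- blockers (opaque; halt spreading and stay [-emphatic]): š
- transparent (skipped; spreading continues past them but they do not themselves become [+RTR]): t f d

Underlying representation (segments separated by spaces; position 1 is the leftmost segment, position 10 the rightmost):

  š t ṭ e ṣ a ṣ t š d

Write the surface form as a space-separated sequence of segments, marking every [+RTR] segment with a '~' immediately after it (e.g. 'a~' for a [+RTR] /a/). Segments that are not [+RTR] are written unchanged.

From /ṭ/ at 3 rightward: 4 /e/ → [+RTR]; 5 /ṣ/ is itself a trigger — this domain ends here.
From /ṣ/ at 5 rightward: 6 /a/ → [+RTR]; 7 /ṣ/ is itself a trigger — this domain ends here.
From /ṣ/ at 7 rightward: 8 /t/ transparent; 9 /š/ blocks.
[+RTR] positions on the surface: 3 4 5 6 7.

š t ṭ~ e~ ṣ~ a~ ṣ~ t š d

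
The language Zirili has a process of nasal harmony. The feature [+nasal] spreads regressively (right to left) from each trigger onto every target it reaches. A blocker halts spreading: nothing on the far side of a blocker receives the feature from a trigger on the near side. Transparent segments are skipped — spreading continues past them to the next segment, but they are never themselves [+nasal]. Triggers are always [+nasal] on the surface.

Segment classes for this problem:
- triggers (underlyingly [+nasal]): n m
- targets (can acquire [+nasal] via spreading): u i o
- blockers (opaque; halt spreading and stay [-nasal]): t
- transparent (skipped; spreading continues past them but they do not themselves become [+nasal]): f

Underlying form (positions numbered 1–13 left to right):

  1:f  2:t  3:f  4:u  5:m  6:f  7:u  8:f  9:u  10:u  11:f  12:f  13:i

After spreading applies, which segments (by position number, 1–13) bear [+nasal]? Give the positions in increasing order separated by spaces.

4 5

From /m/ at 5 leftward: 4 /u/ → [+nasal]; 3 /f/ transparent; 2 /t/ blocks.
Targets with no active source: positions 7 9 10 13 stay [-nasal].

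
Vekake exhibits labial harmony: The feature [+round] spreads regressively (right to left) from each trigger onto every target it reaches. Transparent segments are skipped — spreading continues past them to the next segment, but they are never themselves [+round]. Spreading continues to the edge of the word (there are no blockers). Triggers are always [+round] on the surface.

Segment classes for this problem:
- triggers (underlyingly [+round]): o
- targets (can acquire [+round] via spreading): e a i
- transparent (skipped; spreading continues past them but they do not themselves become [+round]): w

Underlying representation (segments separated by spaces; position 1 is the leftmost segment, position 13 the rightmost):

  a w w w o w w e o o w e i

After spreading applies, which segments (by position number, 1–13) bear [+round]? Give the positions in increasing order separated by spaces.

From /o/ at 5 leftward: 4 /w/ transparent; 3 /w/ transparent; 2 /w/ transparent; 1 /a/ → [+round]; word edge.
From /o/ at 9 leftward: 8 /e/ → [+round]; 7 /w/ transparent; 6 /w/ transparent; 5 /o/ is itself a trigger — this domain ends here.
From /o/ at 10 leftward: 9 /o/ is itself a trigger — this domain ends here.
Targets with no active source: positions 12 13 stay [-round].

1 5 8 9 10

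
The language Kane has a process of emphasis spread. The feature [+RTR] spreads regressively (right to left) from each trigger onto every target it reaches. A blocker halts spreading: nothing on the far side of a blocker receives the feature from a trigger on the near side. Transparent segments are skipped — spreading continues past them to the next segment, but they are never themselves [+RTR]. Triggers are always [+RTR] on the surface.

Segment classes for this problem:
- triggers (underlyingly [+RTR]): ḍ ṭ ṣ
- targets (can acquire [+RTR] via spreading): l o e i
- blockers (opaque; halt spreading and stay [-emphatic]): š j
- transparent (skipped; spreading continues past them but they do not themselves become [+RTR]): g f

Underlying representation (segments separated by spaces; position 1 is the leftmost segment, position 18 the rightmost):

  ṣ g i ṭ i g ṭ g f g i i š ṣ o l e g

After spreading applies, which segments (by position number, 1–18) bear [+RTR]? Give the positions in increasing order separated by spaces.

1 3 4 5 7 14

From /ṣ/ at 1 leftward: word edge.
From /ṭ/ at 4 leftward: 3 /i/ → [+RTR]; 2 /g/ transparent; 1 /ṣ/ is itself a trigger — this domain ends here.
From /ṭ/ at 7 leftward: 6 /g/ transparent; 5 /i/ → [+RTR]; 4 /ṭ/ is itself a trigger — this domain ends here.
From /ṣ/ at 14 leftward: 13 /š/ blocks.
Targets with no active source: positions 11 12 15 16 17 stay [-emphatic].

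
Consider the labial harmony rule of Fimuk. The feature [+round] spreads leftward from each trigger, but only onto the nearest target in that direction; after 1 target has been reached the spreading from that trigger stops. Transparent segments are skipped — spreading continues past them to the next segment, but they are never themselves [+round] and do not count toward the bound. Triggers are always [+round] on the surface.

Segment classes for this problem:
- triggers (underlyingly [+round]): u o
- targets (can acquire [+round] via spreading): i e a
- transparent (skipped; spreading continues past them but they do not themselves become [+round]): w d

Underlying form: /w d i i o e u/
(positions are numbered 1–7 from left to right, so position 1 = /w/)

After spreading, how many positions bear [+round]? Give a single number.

4

From /o/ at 5 leftward: 4 /i/ → [+round]; bound reached.
From /u/ at 7 leftward: 6 /e/ → [+round]; bound reached.
Target with no active source: position 3 stays [-round].
[+round] positions on the surface: 4 5 6 7.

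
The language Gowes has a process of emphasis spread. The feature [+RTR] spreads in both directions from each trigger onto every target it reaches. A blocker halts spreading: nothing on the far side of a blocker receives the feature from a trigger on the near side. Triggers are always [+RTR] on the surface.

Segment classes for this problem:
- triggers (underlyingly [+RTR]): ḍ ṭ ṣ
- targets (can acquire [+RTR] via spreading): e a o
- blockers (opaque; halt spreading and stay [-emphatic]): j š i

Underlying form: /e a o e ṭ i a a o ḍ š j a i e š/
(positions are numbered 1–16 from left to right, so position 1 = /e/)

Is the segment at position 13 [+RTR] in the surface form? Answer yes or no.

no

From /ṭ/ at 5 rightward: 6 /i/ blocks.
From /ṭ/ at 5 leftward: 4 /e/ → [+RTR]; 3 /o/ → [+RTR]; 2 /a/ → [+RTR]; 1 /e/ → [+RTR]; word edge.
From /ḍ/ at 10 rightward: 11 /š/ blocks.
From /ḍ/ at 10 leftward: 9 /o/ → [+RTR]; 8 /a/ → [+RTR]; 7 /a/ → [+RTR]; 6 /i/ blocks.
Targets with no active source: positions 13 15 stay [-emphatic].
[+RTR] positions on the surface: 1 2 3 4 5 7 8 9 10.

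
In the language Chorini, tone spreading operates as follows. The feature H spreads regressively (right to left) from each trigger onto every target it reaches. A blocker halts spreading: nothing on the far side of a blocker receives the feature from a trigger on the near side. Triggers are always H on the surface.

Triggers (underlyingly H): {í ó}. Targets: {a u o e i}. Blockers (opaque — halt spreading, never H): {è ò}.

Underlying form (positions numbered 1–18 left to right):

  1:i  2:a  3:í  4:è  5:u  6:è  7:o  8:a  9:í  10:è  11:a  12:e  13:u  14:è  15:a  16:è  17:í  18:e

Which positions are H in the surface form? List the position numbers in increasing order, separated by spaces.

From /í/ at 3 leftward: 2 /a/ → H; 1 /i/ → H; word edge.
From /í/ at 9 leftward: 8 /a/ → H; 7 /o/ → H; 6 /è/ blocks.
From /í/ at 17 leftward: 16 /è/ blocks.
Targets with no active source: positions 5 11 12 13 15 18 stay [-high tone].

1 2 3 7 8 9 17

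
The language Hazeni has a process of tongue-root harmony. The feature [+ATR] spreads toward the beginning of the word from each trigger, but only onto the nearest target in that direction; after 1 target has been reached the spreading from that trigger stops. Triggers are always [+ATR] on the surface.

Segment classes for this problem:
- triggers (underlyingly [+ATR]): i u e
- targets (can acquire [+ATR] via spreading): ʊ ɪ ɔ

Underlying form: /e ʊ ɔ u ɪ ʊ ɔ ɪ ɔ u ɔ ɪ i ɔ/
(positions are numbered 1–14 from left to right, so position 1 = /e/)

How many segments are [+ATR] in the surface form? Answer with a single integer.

7

From /e/ at 1 leftward: word edge.
From /u/ at 4 leftward: 3 /ɔ/ → [+ATR]; bound reached.
From /u/ at 10 leftward: 9 /ɔ/ → [+ATR]; bound reached.
From /i/ at 13 leftward: 12 /ɪ/ → [+ATR]; bound reached.
Targets with no active source: positions 2 5 6 7 8 11 14 stay [-ATR].
[+ATR] positions on the surface: 1 3 4 9 10 12 13.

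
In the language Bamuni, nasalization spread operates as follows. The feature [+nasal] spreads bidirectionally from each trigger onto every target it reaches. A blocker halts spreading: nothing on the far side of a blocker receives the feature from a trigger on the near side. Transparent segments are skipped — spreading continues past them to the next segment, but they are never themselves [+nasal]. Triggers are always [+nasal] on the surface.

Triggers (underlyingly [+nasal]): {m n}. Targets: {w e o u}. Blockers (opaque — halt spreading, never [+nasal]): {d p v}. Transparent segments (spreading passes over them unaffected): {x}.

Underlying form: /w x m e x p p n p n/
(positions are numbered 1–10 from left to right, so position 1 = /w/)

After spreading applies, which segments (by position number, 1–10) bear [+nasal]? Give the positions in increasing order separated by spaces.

From /m/ at 3 rightward: 4 /e/ → [+nasal]; 5 /x/ transparent; 6 /p/ blocks.
From /m/ at 3 leftward: 2 /x/ transparent; 1 /w/ → [+nasal]; word edge.
From /n/ at 8 rightward: 9 /p/ blocks.
From /n/ at 8 leftward: 7 /p/ blocks.
From /n/ at 10 rightward: word edge.
From /n/ at 10 leftward: 9 /p/ blocks.

1 3 4 8 10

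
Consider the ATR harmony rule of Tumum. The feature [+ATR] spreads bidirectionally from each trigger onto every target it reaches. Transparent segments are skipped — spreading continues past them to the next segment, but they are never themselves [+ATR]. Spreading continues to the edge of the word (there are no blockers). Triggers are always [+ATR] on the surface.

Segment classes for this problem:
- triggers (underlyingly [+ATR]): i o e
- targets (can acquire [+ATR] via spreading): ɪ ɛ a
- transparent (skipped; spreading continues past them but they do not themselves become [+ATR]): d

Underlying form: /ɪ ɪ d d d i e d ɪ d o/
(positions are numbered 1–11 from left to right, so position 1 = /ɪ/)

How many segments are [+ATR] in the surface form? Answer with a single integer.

6

From /i/ at 6 rightward: 7 /e/ is itself a trigger — this domain ends here.
From /i/ at 6 leftward: 5 /d/ transparent; 4 /d/ transparent; 3 /d/ transparent; 2 /ɪ/ → [+ATR]; 1 /ɪ/ → [+ATR]; word edge.
From /e/ at 7 rightward: 8 /d/ transparent; 9 /ɪ/ → [+ATR]; 10 /d/ transparent; 11 /o/ is itself a trigger — this domain ends here.
From /e/ at 7 leftward: 6 /i/ is itself a trigger — this domain ends here.
From /o/ at 11 rightward: word edge.
From /o/ at 11 leftward: 10 /d/ transparent; 9 /ɪ/ → [+ATR]; 8 /d/ transparent; 7 /e/ is itself a trigger — this domain ends here.
[+ATR] positions on the surface: 1 2 6 7 9 11.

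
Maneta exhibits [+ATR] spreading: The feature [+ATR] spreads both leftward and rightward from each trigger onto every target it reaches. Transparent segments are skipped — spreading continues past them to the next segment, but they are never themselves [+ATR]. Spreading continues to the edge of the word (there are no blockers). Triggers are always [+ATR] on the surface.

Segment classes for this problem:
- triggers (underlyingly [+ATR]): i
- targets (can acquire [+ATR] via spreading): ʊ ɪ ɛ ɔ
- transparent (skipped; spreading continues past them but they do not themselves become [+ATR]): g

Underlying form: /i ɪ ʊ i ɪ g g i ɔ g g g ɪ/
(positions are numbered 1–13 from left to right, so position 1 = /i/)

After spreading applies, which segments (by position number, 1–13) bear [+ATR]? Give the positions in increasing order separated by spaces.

From /i/ at 1 rightward: 2 /ɪ/ → [+ATR]; 3 /ʊ/ → [+ATR]; 4 /i/ is itself a trigger — this domain ends here.
From /i/ at 1 leftward: word edge.
From /i/ at 4 rightward: 5 /ɪ/ → [+ATR]; 6 /g/ transparent; 7 /g/ transparent; 8 /i/ is itself a trigger — this domain ends here.
From /i/ at 4 leftward: 3 /ʊ/ → [+ATR]; 2 /ɪ/ → [+ATR]; 1 /i/ is itself a trigger — this domain ends here.
From /i/ at 8 rightward: 9 /ɔ/ → [+ATR]; 10 /g/ transparent; 11 /g/ transparent; 12 /g/ transparent; 13 /ɪ/ → [+ATR]; word edge.
From /i/ at 8 leftward: 7 /g/ transparent; 6 /g/ transparent; 5 /ɪ/ → [+ATR]; 4 /i/ is itself a trigger — this domain ends here.

1 2 3 4 5 8 9 13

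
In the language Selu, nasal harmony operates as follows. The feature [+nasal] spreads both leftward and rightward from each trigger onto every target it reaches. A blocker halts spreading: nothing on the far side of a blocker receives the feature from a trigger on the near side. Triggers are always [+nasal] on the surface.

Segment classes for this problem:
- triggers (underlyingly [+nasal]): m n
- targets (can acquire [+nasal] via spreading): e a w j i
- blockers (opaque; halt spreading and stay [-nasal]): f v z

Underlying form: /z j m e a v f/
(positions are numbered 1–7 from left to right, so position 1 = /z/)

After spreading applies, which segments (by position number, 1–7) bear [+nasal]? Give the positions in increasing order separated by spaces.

2 3 4 5

From /m/ at 3 rightward: 4 /e/ → [+nasal]; 5 /a/ → [+nasal]; 6 /v/ blocks.
From /m/ at 3 leftward: 2 /j/ → [+nasal]; 1 /z/ blocks.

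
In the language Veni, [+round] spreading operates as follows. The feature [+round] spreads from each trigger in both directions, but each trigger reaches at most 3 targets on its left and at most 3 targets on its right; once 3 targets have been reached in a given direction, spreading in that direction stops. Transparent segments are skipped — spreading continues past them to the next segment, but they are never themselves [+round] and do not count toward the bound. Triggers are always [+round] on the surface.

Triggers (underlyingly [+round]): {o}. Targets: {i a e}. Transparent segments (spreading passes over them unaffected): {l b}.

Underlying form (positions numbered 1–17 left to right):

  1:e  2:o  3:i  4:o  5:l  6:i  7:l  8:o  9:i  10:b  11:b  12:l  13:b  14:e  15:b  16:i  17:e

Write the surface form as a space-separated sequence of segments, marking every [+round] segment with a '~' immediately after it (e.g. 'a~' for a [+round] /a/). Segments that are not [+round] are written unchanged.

e~ o~ i~ o~ l i~ l o~ i~ b b l b e~ b i~ e

From /o/ at 2 rightward: 3 /i/ → [+round]; 4 /o/ is itself a trigger — this domain ends here.
From /o/ at 2 leftward: 1 /e/ → [+round]; word edge.
From /o/ at 4 rightward: 5 /l/ transparent; 6 /i/ → [+round]; 7 /l/ transparent; 8 /o/ is itself a trigger — this domain ends here.
From /o/ at 4 leftward: 3 /i/ → [+round]; 2 /o/ is itself a trigger — this domain ends here.
From /o/ at 8 rightward: 9 /i/ → [+round]; 10 /b/ transparent; 11 /b/ transparent; 12 /l/ transparent; 13 /b/ transparent; 14 /e/ → [+round]; 15 /b/ transparent; 16 /i/ → [+round]; bound reached.
From /o/ at 8 leftward: 7 /l/ transparent; 6 /i/ → [+round]; 5 /l/ transparent; 4 /o/ is itself a trigger — this domain ends here.
Target with no active source: position 17 stays [-round].
[+round] positions on the surface: 1 2 3 4 6 8 9 14 16.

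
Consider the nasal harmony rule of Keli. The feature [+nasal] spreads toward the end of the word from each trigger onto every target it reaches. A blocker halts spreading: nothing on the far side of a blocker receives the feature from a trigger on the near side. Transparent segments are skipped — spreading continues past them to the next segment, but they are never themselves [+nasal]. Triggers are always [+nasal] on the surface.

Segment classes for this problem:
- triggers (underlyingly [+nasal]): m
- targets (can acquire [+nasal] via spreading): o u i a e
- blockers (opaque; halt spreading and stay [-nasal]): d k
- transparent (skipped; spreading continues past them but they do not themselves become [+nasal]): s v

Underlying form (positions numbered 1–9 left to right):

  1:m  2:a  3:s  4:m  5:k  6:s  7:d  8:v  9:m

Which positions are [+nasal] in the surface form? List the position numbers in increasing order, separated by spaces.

1 2 4 9

From /m/ at 1 rightward: 2 /a/ → [+nasal]; 3 /s/ transparent; 4 /m/ is itself a trigger — this domain ends here.
From /m/ at 4 rightward: 5 /k/ blocks.
From /m/ at 9 rightward: word edge.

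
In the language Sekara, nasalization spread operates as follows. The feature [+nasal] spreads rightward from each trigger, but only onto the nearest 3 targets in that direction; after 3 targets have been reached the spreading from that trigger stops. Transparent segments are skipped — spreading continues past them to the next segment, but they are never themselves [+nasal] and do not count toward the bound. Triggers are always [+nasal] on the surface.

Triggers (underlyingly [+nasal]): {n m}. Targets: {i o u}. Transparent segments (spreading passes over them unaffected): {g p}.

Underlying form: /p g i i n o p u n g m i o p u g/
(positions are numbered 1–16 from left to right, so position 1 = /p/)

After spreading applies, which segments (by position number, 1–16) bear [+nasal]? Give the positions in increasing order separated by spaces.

From /n/ at 5 rightward: 6 /o/ → [+nasal]; 7 /p/ transparent; 8 /u/ → [+nasal]; 9 /n/ is itself a trigger — this domain ends here.
From /n/ at 9 rightward: 10 /g/ transparent; 11 /m/ is itself a trigger — this domain ends here.
From /m/ at 11 rightward: 12 /i/ → [+nasal]; 13 /o/ → [+nasal]; 14 /p/ transparent; 15 /u/ → [+nasal]; bound reached.
Targets with no active source: positions 3 4 stay [-nasal].

5 6 8 9 11 12 13 15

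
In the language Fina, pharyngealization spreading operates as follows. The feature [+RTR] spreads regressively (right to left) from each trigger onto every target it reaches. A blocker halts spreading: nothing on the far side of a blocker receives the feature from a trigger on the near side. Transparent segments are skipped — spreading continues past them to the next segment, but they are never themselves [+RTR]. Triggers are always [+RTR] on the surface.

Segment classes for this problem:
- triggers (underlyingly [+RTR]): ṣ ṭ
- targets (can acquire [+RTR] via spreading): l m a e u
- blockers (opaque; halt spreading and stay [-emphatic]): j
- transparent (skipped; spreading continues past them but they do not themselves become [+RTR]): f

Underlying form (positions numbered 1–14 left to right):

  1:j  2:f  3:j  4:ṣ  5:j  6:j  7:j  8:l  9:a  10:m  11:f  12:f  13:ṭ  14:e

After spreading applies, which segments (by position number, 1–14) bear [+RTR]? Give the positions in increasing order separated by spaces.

4 8 9 10 13

From /ṣ/ at 4 leftward: 3 /j/ blocks.
From /ṭ/ at 13 leftward: 12 /f/ transparent; 11 /f/ transparent; 10 /m/ → [+RTR]; 9 /a/ → [+RTR]; 8 /l/ → [+RTR]; 7 /j/ blocks.
Target with no active source: position 14 stays [-emphatic].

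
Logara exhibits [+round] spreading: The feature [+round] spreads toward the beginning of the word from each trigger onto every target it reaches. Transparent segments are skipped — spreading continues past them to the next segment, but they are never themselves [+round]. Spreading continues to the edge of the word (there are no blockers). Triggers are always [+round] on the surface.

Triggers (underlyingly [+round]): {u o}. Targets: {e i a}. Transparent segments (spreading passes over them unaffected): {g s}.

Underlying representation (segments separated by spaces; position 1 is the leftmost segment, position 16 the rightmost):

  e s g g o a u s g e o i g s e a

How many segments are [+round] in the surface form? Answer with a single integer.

From /o/ at 5 leftward: 4 /g/ transparent; 3 /g/ transparent; 2 /s/ transparent; 1 /e/ → [+round]; word edge.
From /u/ at 7 leftward: 6 /a/ → [+round]; 5 /o/ is itself a trigger — this domain ends here.
From /o/ at 11 leftward: 10 /e/ → [+round]; 9 /g/ transparent; 8 /s/ transparent; 7 /u/ is itself a trigger — this domain ends here.
Targets with no active source: positions 12 15 16 stay [-round].
[+round] positions on the surface: 1 5 6 7 10 11.

6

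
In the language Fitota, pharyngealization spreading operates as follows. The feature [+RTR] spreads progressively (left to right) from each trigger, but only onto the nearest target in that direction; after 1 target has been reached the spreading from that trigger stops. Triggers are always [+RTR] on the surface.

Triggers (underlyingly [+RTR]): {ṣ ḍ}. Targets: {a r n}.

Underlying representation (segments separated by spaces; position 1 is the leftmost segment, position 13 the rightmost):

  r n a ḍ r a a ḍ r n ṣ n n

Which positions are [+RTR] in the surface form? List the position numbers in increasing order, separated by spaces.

4 5 8 9 11 12

From /ḍ/ at 4 rightward: 5 /r/ → [+RTR]; bound reached.
From /ḍ/ at 8 rightward: 9 /r/ → [+RTR]; bound reached.
From /ṣ/ at 11 rightward: 12 /n/ → [+RTR]; bound reached.
Targets with no active source: positions 1 2 3 6 7 10 13 stay [-emphatic].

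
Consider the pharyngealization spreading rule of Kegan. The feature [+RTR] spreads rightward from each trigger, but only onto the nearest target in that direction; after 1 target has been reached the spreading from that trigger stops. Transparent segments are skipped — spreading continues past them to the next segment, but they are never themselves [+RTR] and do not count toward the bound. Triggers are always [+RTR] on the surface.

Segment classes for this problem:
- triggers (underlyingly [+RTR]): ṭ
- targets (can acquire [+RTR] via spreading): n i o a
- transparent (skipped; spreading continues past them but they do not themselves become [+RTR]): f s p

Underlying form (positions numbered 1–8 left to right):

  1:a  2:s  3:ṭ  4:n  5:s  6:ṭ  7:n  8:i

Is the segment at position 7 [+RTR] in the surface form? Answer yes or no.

yes

From /ṭ/ at 3 rightward: 4 /n/ → [+RTR]; bound reached.
From /ṭ/ at 6 rightward: 7 /n/ → [+RTR]; bound reached.
Targets with no active source: positions 1 8 stay [-emphatic].
[+RTR] positions on the surface: 3 4 6 7.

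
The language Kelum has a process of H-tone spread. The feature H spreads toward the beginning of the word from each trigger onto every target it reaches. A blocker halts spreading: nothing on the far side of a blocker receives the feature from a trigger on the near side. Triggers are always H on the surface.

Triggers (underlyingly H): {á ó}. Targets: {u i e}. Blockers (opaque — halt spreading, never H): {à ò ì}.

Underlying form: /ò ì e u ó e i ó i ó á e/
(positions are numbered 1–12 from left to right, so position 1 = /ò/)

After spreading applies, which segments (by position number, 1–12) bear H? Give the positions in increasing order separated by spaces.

From /ó/ at 5 leftward: 4 /u/ → H; 3 /e/ → H; 2 /ì/ blocks.
From /ó/ at 8 leftward: 7 /i/ → H; 6 /e/ → H; 5 /ó/ is itself a trigger — this domain ends here.
From /ó/ at 10 leftward: 9 /i/ → H; 8 /ó/ is itself a trigger — this domain ends here.
From /á/ at 11 leftward: 10 /ó/ is itself a trigger — this domain ends here.
Target with no active source: position 12 stays [-high tone].

3 4 5 6 7 8 9 10 11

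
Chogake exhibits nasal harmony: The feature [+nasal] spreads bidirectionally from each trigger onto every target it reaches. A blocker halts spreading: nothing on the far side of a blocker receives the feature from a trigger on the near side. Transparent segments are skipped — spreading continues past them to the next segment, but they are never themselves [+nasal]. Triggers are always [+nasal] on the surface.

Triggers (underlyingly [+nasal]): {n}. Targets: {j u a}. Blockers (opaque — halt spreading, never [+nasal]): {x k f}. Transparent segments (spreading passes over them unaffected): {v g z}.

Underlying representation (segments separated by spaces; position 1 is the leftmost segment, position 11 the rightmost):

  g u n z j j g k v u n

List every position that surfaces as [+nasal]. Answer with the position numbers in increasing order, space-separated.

2 3 5 6 10 11

From /n/ at 3 rightward: 4 /z/ transparent; 5 /j/ → [+nasal]; 6 /j/ → [+nasal]; 7 /g/ transparent; 8 /k/ blocks.
From /n/ at 3 leftward: 2 /u/ → [+nasal]; 1 /g/ transparent; word edge.
From /n/ at 11 rightward: word edge.
From /n/ at 11 leftward: 10 /u/ → [+nasal]; 9 /v/ transparent; 8 /k/ blocks.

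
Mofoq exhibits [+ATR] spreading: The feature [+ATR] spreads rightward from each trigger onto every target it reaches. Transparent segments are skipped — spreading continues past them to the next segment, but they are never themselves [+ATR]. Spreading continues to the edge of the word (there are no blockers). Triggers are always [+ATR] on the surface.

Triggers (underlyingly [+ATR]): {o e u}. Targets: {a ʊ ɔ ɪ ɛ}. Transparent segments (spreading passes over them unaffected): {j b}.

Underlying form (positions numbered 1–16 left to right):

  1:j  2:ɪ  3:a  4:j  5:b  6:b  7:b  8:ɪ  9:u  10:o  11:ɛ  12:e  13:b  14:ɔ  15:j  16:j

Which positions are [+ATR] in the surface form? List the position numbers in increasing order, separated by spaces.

9 10 11 12 14

From /u/ at 9 rightward: 10 /o/ is itself a trigger — this domain ends here.
From /o/ at 10 rightward: 11 /ɛ/ → [+ATR]; 12 /e/ is itself a trigger — this domain ends here.
From /e/ at 12 rightward: 13 /b/ transparent; 14 /ɔ/ → [+ATR]; 15 /j/ transparent; 16 /j/ transparent; word edge.
Targets with no active source: positions 2 3 8 stay [-ATR].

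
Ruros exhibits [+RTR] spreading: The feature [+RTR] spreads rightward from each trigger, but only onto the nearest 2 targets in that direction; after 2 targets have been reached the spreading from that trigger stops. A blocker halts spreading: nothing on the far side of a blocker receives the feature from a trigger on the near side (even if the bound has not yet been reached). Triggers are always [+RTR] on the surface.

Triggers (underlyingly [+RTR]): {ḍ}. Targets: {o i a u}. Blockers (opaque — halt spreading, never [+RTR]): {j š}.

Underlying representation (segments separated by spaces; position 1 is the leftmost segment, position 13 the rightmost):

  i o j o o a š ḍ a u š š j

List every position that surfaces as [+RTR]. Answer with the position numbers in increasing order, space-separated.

From /ḍ/ at 8 rightward: 9 /a/ → [+RTR]; 10 /u/ → [+RTR]; bound reached.
Targets with no active source: positions 1 2 4 5 6 stay [-emphatic].

8 9 10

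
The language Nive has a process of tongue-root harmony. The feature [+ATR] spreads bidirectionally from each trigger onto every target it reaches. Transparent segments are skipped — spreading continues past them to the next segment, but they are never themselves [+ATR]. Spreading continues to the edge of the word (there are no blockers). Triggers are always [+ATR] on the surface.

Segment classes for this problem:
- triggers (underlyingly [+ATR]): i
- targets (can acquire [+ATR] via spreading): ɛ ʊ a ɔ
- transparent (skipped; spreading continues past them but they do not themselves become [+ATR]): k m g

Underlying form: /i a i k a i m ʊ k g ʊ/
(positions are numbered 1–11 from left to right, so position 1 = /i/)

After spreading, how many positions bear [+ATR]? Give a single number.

7

From /i/ at 1 rightward: 2 /a/ → [+ATR]; 3 /i/ is itself a trigger — this domain ends here.
From /i/ at 1 leftward: word edge.
From /i/ at 3 rightward: 4 /k/ transparent; 5 /a/ → [+ATR]; 6 /i/ is itself a trigger — this domain ends here.
From /i/ at 3 leftward: 2 /a/ → [+ATR]; 1 /i/ is itself a trigger — this domain ends here.
From /i/ at 6 rightward: 7 /m/ transparent; 8 /ʊ/ → [+ATR]; 9 /k/ transparent; 10 /g/ transparent; 11 /ʊ/ → [+ATR]; word edge.
From /i/ at 6 leftward: 5 /a/ → [+ATR]; 4 /k/ transparent; 3 /i/ is itself a trigger — this domain ends here.
[+ATR] positions on the surface: 1 2 3 5 6 8 11.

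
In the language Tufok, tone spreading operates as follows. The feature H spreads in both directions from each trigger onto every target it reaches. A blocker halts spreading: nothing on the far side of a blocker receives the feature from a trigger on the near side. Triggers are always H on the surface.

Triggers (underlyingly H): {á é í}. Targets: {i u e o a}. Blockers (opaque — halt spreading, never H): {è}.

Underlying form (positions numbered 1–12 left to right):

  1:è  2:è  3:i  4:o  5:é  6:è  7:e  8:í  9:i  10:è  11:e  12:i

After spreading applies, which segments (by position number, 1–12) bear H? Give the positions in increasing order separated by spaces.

From /é/ at 5 rightward: 6 /è/ blocks.
From /é/ at 5 leftward: 4 /o/ → H; 3 /i/ → H; 2 /è/ blocks.
From /í/ at 8 rightward: 9 /i/ → H; 10 /è/ blocks.
From /í/ at 8 leftward: 7 /e/ → H; 6 /è/ blocks.
Targets with no active source: positions 11 12 stay [-high tone].

3 4 5 7 8 9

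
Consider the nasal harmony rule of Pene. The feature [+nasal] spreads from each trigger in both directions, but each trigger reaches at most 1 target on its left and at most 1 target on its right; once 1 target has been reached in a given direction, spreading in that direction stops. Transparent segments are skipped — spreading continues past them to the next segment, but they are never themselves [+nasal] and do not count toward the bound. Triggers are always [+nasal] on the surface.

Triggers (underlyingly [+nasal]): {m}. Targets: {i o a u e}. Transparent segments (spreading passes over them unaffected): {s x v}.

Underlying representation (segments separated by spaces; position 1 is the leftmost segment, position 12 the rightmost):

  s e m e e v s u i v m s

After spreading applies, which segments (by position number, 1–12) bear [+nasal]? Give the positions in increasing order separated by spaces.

From /m/ at 3 rightward: 4 /e/ → [+nasal]; bound reached.
From /m/ at 3 leftward: 2 /e/ → [+nasal]; bound reached.
From /m/ at 11 rightward: 12 /s/ transparent; word edge.
From /m/ at 11 leftward: 10 /v/ transparent; 9 /i/ → [+nasal]; bound reached.
Targets with no active source: positions 5 8 stay [-nasal].

2 3 4 9 11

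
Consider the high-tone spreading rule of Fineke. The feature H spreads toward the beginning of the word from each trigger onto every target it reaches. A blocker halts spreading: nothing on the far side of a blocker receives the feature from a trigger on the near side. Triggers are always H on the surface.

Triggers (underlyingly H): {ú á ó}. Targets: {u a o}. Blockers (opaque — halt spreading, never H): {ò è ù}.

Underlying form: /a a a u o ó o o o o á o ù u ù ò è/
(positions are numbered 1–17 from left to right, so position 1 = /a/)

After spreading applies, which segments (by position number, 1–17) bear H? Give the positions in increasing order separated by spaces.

1 2 3 4 5 6 7 8 9 10 11

From /ó/ at 6 leftward: 5 /o/ → H; 4 /u/ → H; 3 /a/ → H; 2 /a/ → H; 1 /a/ → H; word edge.
From /á/ at 11 leftward: 10 /o/ → H; 9 /o/ → H; 8 /o/ → H; 7 /o/ → H; 6 /ó/ is itself a trigger — this domain ends here.
Targets with no active source: positions 12 14 stay [-high tone].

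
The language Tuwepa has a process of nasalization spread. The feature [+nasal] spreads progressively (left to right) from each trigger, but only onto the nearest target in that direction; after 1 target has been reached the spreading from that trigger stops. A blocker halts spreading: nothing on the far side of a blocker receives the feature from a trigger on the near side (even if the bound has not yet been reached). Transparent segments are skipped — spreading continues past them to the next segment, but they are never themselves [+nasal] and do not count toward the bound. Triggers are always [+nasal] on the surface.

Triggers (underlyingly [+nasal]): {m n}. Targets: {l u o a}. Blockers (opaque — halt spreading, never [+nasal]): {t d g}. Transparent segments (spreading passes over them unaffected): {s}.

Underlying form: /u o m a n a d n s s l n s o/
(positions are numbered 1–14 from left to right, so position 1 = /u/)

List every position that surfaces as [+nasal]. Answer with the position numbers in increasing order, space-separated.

3 4 5 6 8 11 12 14

From /m/ at 3 rightward: 4 /a/ → [+nasal]; bound reached.
From /n/ at 5 rightward: 6 /a/ → [+nasal]; bound reached.
From /n/ at 8 rightward: 9 /s/ transparent; 10 /s/ transparent; 11 /l/ → [+nasal]; bound reached.
From /n/ at 12 rightward: 13 /s/ transparent; 14 /o/ → [+nasal]; bound reached.
Targets with no active source: positions 1 2 stay [-nasal].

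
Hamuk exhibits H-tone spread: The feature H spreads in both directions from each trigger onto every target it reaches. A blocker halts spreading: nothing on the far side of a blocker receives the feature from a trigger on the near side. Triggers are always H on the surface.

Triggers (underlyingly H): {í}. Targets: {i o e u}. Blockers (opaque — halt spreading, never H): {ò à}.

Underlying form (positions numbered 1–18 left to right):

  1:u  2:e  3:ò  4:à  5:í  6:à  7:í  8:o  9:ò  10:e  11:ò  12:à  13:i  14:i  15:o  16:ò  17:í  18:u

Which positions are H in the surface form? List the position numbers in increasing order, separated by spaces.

5 7 8 17 18

From /í/ at 5 rightward: 6 /à/ blocks.
From /í/ at 5 leftward: 4 /à/ blocks.
From /í/ at 7 rightward: 8 /o/ → H; 9 /ò/ blocks.
From /í/ at 7 leftward: 6 /à/ blocks.
From /í/ at 17 rightward: 18 /u/ → H; word edge.
From /í/ at 17 leftward: 16 /ò/ blocks.
Targets with no active source: positions 1 2 10 13 14 15 stay [-high tone].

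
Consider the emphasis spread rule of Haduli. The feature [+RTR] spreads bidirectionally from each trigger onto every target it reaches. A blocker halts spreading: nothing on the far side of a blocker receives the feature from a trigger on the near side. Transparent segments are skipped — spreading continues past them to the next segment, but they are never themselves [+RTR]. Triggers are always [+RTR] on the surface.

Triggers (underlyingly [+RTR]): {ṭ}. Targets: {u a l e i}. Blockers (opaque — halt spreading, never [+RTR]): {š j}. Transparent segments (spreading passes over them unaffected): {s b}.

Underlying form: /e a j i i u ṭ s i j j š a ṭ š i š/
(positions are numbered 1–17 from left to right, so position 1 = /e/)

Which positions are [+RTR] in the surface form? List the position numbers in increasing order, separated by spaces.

From /ṭ/ at 7 rightward: 8 /s/ transparent; 9 /i/ → [+RTR]; 10 /j/ blocks.
From /ṭ/ at 7 leftward: 6 /u/ → [+RTR]; 5 /i/ → [+RTR]; 4 /i/ → [+RTR]; 3 /j/ blocks.
From /ṭ/ at 14 rightward: 15 /š/ blocks.
From /ṭ/ at 14 leftward: 13 /a/ → [+RTR]; 12 /š/ blocks.
Targets with no active source: positions 1 2 16 stay [-emphatic].

4 5 6 7 9 13 14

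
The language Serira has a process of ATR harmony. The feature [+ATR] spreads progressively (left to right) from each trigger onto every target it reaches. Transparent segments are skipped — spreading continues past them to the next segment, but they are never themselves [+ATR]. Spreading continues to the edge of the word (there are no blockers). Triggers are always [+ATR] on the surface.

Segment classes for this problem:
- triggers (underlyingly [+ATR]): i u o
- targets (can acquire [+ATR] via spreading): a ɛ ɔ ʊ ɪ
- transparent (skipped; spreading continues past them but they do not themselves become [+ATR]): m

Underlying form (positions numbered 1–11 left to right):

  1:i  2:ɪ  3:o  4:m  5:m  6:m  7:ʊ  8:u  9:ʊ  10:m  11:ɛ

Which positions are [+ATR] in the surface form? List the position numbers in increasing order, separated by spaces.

1 2 3 7 8 9 11

From /i/ at 1 rightward: 2 /ɪ/ → [+ATR]; 3 /o/ is itself a trigger — this domain ends here.
From /o/ at 3 rightward: 4 /m/ transparent; 5 /m/ transparent; 6 /m/ transparent; 7 /ʊ/ → [+ATR]; 8 /u/ is itself a trigger — this domain ends here.
From /u/ at 8 rightward: 9 /ʊ/ → [+ATR]; 10 /m/ transparent; 11 /ɛ/ → [+ATR]; word edge.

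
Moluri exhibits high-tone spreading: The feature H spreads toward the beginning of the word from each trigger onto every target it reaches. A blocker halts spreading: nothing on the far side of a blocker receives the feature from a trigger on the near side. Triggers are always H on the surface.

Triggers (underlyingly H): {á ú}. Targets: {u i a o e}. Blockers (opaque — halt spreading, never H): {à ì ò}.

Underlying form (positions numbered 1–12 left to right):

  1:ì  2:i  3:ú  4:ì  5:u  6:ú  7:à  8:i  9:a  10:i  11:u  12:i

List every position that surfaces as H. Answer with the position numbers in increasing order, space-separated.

2 3 5 6

From /ú/ at 3 leftward: 2 /i/ → H; 1 /ì/ blocks.
From /ú/ at 6 leftward: 5 /u/ → H; 4 /ì/ blocks.
Targets with no active source: positions 8 9 10 11 12 stay [-high tone].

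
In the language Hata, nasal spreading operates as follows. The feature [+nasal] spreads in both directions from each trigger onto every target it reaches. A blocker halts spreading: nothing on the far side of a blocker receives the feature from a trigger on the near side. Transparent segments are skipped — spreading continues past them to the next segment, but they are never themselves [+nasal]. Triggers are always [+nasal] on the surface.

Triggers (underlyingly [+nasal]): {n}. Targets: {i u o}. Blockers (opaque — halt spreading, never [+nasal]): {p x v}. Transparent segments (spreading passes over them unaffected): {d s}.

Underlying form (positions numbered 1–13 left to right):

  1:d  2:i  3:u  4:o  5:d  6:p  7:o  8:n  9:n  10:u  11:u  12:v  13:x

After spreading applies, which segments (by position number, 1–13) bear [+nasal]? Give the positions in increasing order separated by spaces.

From /n/ at 8 rightward: 9 /n/ is itself a trigger — this domain ends here.
From /n/ at 8 leftward: 7 /o/ → [+nasal]; 6 /p/ blocks.
From /n/ at 9 rightward: 10 /u/ → [+nasal]; 11 /u/ → [+nasal]; 12 /v/ blocks.
From /n/ at 9 leftward: 8 /n/ is itself a trigger — this domain ends here.
Targets with no active source: positions 2 3 4 stay [-nasal].

7 8 9 10 11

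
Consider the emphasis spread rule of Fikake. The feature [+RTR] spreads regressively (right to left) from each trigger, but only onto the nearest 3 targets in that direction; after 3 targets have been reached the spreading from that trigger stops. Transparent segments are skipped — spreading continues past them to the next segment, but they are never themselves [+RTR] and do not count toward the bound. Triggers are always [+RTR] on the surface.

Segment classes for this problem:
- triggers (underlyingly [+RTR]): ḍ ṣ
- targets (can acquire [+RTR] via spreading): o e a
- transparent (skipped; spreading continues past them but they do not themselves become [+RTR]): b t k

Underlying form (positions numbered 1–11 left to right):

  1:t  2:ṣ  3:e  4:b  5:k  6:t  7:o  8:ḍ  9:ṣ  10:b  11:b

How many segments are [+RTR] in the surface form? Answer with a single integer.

From /ṣ/ at 2 leftward: 1 /t/ transparent; word edge.
From /ḍ/ at 8 leftward: 7 /o/ → [+RTR]; 6 /t/ transparent; 5 /k/ transparent; 4 /b/ transparent; 3 /e/ → [+RTR]; 2 /ṣ/ is itself a trigger — this domain ends here.
From /ṣ/ at 9 leftward: 8 /ḍ/ is itself a trigger — this domain ends here.
[+RTR] positions on the surface: 2 3 7 8 9.

5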